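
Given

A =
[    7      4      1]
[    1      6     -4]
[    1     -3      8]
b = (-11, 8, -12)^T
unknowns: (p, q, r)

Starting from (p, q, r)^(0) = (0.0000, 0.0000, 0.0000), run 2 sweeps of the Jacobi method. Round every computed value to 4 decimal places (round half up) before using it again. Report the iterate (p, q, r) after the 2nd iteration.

(-2.1190, 0.5952, -0.8036)

Iteration 1:
  p = (-11 - (4)·0.0000 - (1)·0.0000) / (7) = -1.5714
  q = (8 - (1)·0.0000 - (-4)·0.0000) / (6) = 1.3333
  r = (-12 - (1)·0.0000 - (-3)·0.0000) / (8) = -1.5000
Iteration 2:
  p = (-11 - (4)·1.3333 - (1)·-1.5000) / (7) = -2.1190
  q = (8 - (1)·-1.5714 - (-4)·-1.5000) / (6) = 0.5952
  r = (-12 - (1)·-1.5714 - (-3)·1.3333) / (8) = -0.8036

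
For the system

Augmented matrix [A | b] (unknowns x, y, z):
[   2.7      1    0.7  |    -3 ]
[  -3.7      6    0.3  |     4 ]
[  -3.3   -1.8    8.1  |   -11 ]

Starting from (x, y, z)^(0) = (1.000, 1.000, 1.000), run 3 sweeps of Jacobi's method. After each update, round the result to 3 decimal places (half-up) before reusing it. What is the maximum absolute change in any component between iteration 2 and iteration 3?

Iteration 1:
  x = (-3 - (1)·1.000 - (0.7)·1.000) / (2.7) = -1.741
  y = (4 - (-3.7)·1.000 - (0.3)·1.000) / (6) = 1.233
  z = (-11 - (-3.3)·1.000 - (-1.8)·1.000) / (8.1) = -0.728
Iteration 2:
  x = (-3 - (1)·1.233 - (0.7)·-0.728) / (2.7) = -1.379
  y = (4 - (-3.7)·-1.741 - (0.3)·-0.728) / (6) = -0.371
  z = (-11 - (-3.3)·-1.741 - (-1.8)·1.233) / (8.1) = -1.793
Iteration 3:
  x = (-3 - (1)·-0.371 - (0.7)·-1.793) / (2.7) = -0.509
  y = (4 - (-3.7)·-1.379 - (0.3)·-1.793) / (6) = -0.094
  z = (-11 - (-3.3)·-1.379 - (-1.8)·-0.371) / (8.1) = -2.002
Change: (0.870, 0.277, -0.209) → max |·| = 0.870

0.870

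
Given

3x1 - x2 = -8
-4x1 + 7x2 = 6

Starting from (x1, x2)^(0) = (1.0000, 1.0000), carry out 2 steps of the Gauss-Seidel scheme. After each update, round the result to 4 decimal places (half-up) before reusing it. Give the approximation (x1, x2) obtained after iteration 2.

Iteration 1:
  x1 = (-8 - (-1)·1.0000) / (3) = -2.3333
  x2 = (6 - (-4)·-2.3333) / (7) = -0.4762
Iteration 2:
  x1 = (-8 - (-1)·-0.4762) / (3) = -2.8254
  x2 = (6 - (-4)·-2.8254) / (7) = -0.7574

(-2.8254, -0.7574)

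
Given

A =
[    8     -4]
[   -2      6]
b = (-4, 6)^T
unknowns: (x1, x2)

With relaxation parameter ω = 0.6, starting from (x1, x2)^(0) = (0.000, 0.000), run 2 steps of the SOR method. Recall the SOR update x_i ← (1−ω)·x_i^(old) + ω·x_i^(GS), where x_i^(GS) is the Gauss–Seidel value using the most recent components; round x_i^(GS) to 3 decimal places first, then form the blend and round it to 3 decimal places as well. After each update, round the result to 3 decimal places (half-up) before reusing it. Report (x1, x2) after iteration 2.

(-0.258, 0.764)

Iteration 1:
  x1: GS value = (-4 - (-4)·0.000) / (8) = -0.500;  x1 ← (1−ω)·0.000 + ω·-0.500 = -0.300
  x2: GS value = (6 - (-2)·-0.300) / (6) = 0.900;  x2 ← (1−ω)·0.000 + ω·0.900 = 0.540
Iteration 2:
  x1: GS value = (-4 - (-4)·0.540) / (8) = -0.230;  x1 ← (1−ω)·-0.300 + ω·-0.230 = -0.258
  x2: GS value = (6 - (-2)·-0.258) / (6) = 0.914;  x2 ← (1−ω)·0.540 + ω·0.914 = 0.764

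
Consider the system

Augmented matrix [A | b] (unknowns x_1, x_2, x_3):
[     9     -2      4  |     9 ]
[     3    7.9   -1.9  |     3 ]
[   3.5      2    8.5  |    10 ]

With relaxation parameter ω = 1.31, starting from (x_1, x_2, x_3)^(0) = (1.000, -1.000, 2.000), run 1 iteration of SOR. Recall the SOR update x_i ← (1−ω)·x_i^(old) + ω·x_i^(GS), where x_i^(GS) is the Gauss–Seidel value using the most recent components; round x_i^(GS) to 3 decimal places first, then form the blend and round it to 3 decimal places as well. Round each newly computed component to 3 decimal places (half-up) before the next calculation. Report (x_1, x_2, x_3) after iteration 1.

Iteration 1:
  x_1: GS value = (9 - (-2)·-1.000 - (4)·2.000) / (9) = -0.111;  x_1 ← (1−ω)·1.000 + ω·-0.111 = -0.455
  x_2: GS value = (3 - (3)·-0.455 - (-1.9)·2.000) / (7.9) = 1.034;  x_2 ← (1−ω)·-1.000 + ω·1.034 = 1.665
  x_3: GS value = (10 - (3.5)·-0.455 - (2)·1.665) / (8.5) = 0.972;  x_3 ← (1−ω)·2.000 + ω·0.972 = 0.653

(-0.455, 1.665, 0.653)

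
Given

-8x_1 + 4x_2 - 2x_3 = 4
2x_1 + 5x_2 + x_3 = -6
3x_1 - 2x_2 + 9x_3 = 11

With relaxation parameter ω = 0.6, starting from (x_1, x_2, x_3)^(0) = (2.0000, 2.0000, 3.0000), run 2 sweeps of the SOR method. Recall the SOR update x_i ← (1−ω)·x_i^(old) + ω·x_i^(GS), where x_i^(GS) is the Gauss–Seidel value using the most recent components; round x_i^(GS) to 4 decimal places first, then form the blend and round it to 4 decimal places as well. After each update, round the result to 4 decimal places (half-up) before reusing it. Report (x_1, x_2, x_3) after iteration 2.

(-0.4326, -1.0000, 1.3846)

Iteration 1:
  x_1: GS value = (4 - (4)·2.0000 - (-2)·3.0000) / (-8) = -0.2500;  x_1 ← (1−ω)·2.0000 + ω·-0.2500 = 0.6500
  x_2: GS value = (-6 - (2)·0.6500 - (1)·3.0000) / (5) = -2.0600;  x_2 ← (1−ω)·2.0000 + ω·-2.0600 = -0.4360
  x_3: GS value = (11 - (3)·0.6500 - (-2)·-0.4360) / (9) = 0.9087;  x_3 ← (1−ω)·3.0000 + ω·0.9087 = 1.7452
Iteration 2:
  x_1: GS value = (4 - (4)·-0.4360 - (-2)·1.7452) / (-8) = -1.1543;  x_1 ← (1−ω)·0.6500 + ω·-1.1543 = -0.4326
  x_2: GS value = (-6 - (2)·-0.4326 - (1)·1.7452) / (5) = -1.3760;  x_2 ← (1−ω)·-0.4360 + ω·-1.3760 = -1.0000
  x_3: GS value = (11 - (3)·-0.4326 - (-2)·-1.0000) / (9) = 1.1442;  x_3 ← (1−ω)·1.7452 + ω·1.1442 = 1.3846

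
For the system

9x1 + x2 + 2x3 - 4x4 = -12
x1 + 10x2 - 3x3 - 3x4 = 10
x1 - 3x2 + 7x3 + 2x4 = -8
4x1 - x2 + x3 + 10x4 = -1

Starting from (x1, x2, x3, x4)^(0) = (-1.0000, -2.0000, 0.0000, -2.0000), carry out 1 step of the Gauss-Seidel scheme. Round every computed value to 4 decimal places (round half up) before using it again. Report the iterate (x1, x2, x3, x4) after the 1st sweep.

(-2.0000, 0.6000, -0.0286, 0.7629)

Iteration 1:
  x1 = (-12 - (1)·-2.0000 - (2)·0.0000 - (-4)·-2.0000) / (9) = -2.0000
  x2 = (10 - (1)·-2.0000 - (-3)·0.0000 - (-3)·-2.0000) / (10) = 0.6000
  x3 = (-8 - (1)·-2.0000 - (-3)·0.6000 - (2)·-2.0000) / (7) = -0.0286
  x4 = (-1 - (4)·-2.0000 - (-1)·0.6000 - (1)·-0.0286) / (10) = 0.7629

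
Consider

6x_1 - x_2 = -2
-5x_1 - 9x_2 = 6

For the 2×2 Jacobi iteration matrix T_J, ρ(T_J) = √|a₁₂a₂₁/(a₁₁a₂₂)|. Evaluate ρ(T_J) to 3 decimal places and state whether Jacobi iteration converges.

0.304

a₁₂a₂₁/(a₁₁a₂₂) = (-1)·(-5) / ((6)·(-9)) = -0.092593
ρ = √|-0.092593| = √0.092593 = 0.304
ρ < 1, so Jacobi converges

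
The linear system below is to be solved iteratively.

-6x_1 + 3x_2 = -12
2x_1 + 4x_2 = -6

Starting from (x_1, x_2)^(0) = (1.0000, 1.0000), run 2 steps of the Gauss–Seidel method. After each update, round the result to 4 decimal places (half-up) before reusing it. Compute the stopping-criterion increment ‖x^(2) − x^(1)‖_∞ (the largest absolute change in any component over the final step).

1.8750

Iteration 1:
  x_1 = (-12 - (3)·1.0000) / (-6) = 2.5000
  x_2 = (-6 - (2)·2.5000) / (4) = -2.7500
Iteration 2:
  x_1 = (-12 - (3)·-2.7500) / (-6) = 0.6250
  x_2 = (-6 - (2)·0.6250) / (4) = -1.8125
Change: (-1.8750, 0.9375) → max |·| = 1.8750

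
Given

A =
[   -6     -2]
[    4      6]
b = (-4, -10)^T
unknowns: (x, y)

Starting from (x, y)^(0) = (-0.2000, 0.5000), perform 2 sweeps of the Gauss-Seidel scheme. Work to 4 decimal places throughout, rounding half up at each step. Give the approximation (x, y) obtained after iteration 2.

(1.3333, -2.5555)

Iteration 1:
  x = (-4 - (-2)·0.5000) / (-6) = 0.5000
  y = (-10 - (4)·0.5000) / (6) = -2.0000
Iteration 2:
  x = (-4 - (-2)·-2.0000) / (-6) = 1.3333
  y = (-10 - (4)·1.3333) / (6) = -2.5555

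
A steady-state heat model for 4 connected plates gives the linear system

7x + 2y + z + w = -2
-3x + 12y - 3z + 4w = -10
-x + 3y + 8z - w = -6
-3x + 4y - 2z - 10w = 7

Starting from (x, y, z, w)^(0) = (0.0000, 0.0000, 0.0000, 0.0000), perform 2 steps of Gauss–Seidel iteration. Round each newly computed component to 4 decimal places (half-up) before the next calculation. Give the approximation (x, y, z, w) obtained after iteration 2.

Iteration 1:
  x = (-2 - (2)·0.0000 - (1)·0.0000 - (1)·0.0000) / (7) = -0.2857
  y = (-10 - (-3)·-0.2857 - (-3)·0.0000 - (4)·0.0000) / (12) = -0.9048
  z = (-6 - (-1)·-0.2857 - (3)·-0.9048 - (-1)·0.0000) / (8) = -0.4464
  w = (7 - (-3)·-0.2857 - (4)·-0.9048 - (-2)·-0.4464) / (-10) = -0.8869
Iteration 2:
  x = (-2 - (2)·-0.9048 - (1)·-0.4464 - (1)·-0.8869) / (7) = 0.1633
  y = (-10 - (-3)·0.1633 - (-3)·-0.4464 - (4)·-0.8869) / (12) = -0.6085
  z = (-6 - (-1)·0.1633 - (3)·-0.6085 - (-1)·-0.8869) / (8) = -0.6123
  w = (7 - (-3)·0.1633 - (4)·-0.6085 - (-2)·-0.6123) / (-10) = -0.8699

(0.1633, -0.6085, -0.6123, -0.8699)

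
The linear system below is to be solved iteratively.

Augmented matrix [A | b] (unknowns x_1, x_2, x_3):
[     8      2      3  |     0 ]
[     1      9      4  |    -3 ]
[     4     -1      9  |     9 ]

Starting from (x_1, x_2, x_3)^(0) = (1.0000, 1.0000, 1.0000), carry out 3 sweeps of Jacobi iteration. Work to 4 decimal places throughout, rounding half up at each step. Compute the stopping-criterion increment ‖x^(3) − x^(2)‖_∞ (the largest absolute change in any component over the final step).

Iteration 1:
  x_1 = (0 - (2)·1.0000 - (3)·1.0000) / (8) = -0.6250
  x_2 = (-3 - (1)·1.0000 - (4)·1.0000) / (9) = -0.8889
  x_3 = (9 - (4)·1.0000 - (-1)·1.0000) / (9) = 0.6667
Iteration 2:
  x_1 = (0 - (2)·-0.8889 - (3)·0.6667) / (8) = -0.0278
  x_2 = (-3 - (1)·-0.6250 - (4)·0.6667) / (9) = -0.5602
  x_3 = (9 - (4)·-0.6250 - (-1)·-0.8889) / (9) = 1.1790
Iteration 3:
  x_1 = (0 - (2)·-0.5602 - (3)·1.1790) / (8) = -0.3021
  x_2 = (-3 - (1)·-0.0278 - (4)·1.1790) / (9) = -0.8542
  x_3 = (9 - (4)·-0.0278 - (-1)·-0.5602) / (9) = 0.9501
Change: (-0.2743, -0.2940, -0.2289) → max |·| = 0.2940

0.2940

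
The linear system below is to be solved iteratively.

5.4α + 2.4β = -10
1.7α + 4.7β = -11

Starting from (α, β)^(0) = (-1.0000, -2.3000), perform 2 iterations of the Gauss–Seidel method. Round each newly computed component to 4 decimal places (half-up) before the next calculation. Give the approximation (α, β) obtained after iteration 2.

(-0.9450, -1.9986)

Iteration 1:
  α = (-10 - (2.4)·-2.3000) / (5.4) = -0.8296
  β = (-11 - (1.7)·-0.8296) / (4.7) = -2.0404
Iteration 2:
  α = (-10 - (2.4)·-2.0404) / (5.4) = -0.9450
  β = (-11 - (1.7)·-0.9450) / (4.7) = -1.9986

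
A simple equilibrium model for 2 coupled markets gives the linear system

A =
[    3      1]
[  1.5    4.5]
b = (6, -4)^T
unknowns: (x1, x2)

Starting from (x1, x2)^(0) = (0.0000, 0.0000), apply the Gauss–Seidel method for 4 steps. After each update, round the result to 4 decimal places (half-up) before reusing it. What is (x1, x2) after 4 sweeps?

Iteration 1:
  x1 = (6 - (1)·0.0000) / (3) = 2.0000
  x2 = (-4 - (1.5)·2.0000) / (4.5) = -1.5556
Iteration 2:
  x1 = (6 - (1)·-1.5556) / (3) = 2.5185
  x2 = (-4 - (1.5)·2.5185) / (4.5) = -1.7284
Iteration 3:
  x1 = (6 - (1)·-1.7284) / (3) = 2.5761
  x2 = (-4 - (1.5)·2.5761) / (4.5) = -1.7476
Iteration 4:
  x1 = (6 - (1)·-1.7476) / (3) = 2.5825
  x2 = (-4 - (1.5)·2.5825) / (4.5) = -1.7497

(2.5825, -1.7497)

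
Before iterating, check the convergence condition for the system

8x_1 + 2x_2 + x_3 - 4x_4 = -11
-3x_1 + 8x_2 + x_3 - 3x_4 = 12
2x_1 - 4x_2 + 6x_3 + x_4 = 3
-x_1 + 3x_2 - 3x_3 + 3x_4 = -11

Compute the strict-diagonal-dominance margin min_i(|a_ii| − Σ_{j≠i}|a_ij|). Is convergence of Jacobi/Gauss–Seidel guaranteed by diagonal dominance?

row 1: |8| − (2+1+4) = 1
row 2: |8| − (3+1+3) = 1
row 3: |6| − (2+4+1) = -1
row 4: |3| − (1+3+3) = -4
minimum over rows = -4 → not strictly diagonally dominant

-4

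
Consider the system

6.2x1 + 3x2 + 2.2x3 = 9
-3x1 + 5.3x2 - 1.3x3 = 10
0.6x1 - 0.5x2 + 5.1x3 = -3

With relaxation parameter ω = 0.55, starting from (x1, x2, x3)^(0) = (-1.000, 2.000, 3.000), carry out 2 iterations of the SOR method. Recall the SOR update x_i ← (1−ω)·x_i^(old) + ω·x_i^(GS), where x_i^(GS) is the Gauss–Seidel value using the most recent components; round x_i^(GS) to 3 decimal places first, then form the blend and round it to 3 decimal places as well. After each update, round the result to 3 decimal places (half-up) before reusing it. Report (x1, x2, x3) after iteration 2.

Iteration 1:
  x1: GS value = (9 - (3)·2.000 - (2.2)·3.000) / (6.2) = -0.581;  x1 ← (1−ω)·-1.000 + ω·-0.581 = -0.770
  x2: GS value = (10 - (-3)·-0.770 - (-1.3)·3.000) / (5.3) = 2.187;  x2 ← (1−ω)·2.000 + ω·2.187 = 2.103
  x3: GS value = (-3 - (0.6)·-0.770 - (-0.5)·2.103) / (5.1) = -0.291;  x3 ← (1−ω)·3.000 + ω·-0.291 = 1.190
Iteration 2:
  x1: GS value = (9 - (3)·2.103 - (2.2)·1.190) / (6.2) = 0.012;  x1 ← (1−ω)·-0.770 + ω·0.012 = -0.340
  x2: GS value = (10 - (-3)·-0.340 - (-1.3)·1.190) / (5.3) = 1.986;  x2 ← (1−ω)·2.103 + ω·1.986 = 2.039
  x3: GS value = (-3 - (0.6)·-0.340 - (-0.5)·2.039) / (5.1) = -0.348;  x3 ← (1−ω)·1.190 + ω·-0.348 = 0.344

(-0.340, 2.039, 0.344)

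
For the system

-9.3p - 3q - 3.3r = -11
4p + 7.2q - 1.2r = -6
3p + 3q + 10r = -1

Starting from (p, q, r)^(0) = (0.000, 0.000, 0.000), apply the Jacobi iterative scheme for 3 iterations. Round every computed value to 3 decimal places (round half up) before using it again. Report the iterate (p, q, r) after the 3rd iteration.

Iteration 1:
  p = (-11 - (-3)·0.000 - (-3.3)·0.000) / (-9.3) = 1.183
  q = (-6 - (4)·0.000 - (-1.2)·0.000) / (7.2) = -0.833
  r = (-1 - (3)·0.000 - (3)·0.000) / (10) = -0.100
Iteration 2:
  p = (-11 - (-3)·-0.833 - (-3.3)·-0.100) / (-9.3) = 1.487
  q = (-6 - (4)·1.183 - (-1.2)·-0.100) / (7.2) = -1.507
  r = (-1 - (3)·1.183 - (3)·-0.833) / (10) = -0.205
Iteration 3:
  p = (-11 - (-3)·-1.507 - (-3.3)·-0.205) / (-9.3) = 1.742
  q = (-6 - (4)·1.487 - (-1.2)·-0.205) / (7.2) = -1.694
  r = (-1 - (3)·1.487 - (3)·-1.507) / (10) = -0.094

(1.742, -1.694, -0.094)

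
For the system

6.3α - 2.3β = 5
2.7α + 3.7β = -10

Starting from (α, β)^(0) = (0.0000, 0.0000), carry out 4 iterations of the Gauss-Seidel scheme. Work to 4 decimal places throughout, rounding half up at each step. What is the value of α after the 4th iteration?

-0.1703

Iteration 1:
  α = (5 - (-2.3)·0.0000) / (6.3) = 0.7937
  β = (-10 - (2.7)·0.7937) / (3.7) = -3.2819
Iteration 2:
  α = (5 - (-2.3)·-3.2819) / (6.3) = -0.4045
  β = (-10 - (2.7)·-0.4045) / (3.7) = -2.4075
Iteration 3:
  α = (5 - (-2.3)·-2.4075) / (6.3) = -0.0853
  β = (-10 - (2.7)·-0.0853) / (3.7) = -2.6405
Iteration 4:
  α = (5 - (-2.3)·-2.6405) / (6.3) = -0.1703
  β = (-10 - (2.7)·-0.1703) / (3.7) = -2.5784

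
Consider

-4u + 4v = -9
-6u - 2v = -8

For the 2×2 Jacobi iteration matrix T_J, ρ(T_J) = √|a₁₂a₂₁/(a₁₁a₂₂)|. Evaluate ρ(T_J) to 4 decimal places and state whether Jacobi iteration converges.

1.7321

a₁₂a₂₁/(a₁₁a₂₂) = (4)·(-6) / ((-4)·(-2)) = -3.000000
ρ = √|-3.000000| = √3.000000 = 1.7321
ρ > 1, so Jacobi diverges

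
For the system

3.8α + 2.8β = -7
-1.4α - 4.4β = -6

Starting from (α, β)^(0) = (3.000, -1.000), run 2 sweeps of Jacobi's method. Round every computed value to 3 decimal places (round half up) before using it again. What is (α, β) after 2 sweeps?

(-2.143, 1.715)

Iteration 1:
  α = (-7 - (2.8)·-1.000) / (3.8) = -1.105
  β = (-6 - (-1.4)·3.000) / (-4.4) = 0.409
Iteration 2:
  α = (-7 - (2.8)·0.409) / (3.8) = -2.143
  β = (-6 - (-1.4)·-1.105) / (-4.4) = 1.715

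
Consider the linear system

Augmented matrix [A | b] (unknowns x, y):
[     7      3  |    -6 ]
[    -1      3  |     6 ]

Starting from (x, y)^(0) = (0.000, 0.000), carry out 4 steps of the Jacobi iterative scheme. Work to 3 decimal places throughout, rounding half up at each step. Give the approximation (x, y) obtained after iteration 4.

(-1.470, 1.469)

Iteration 1:
  x = (-6 - (3)·0.000) / (7) = -0.857
  y = (6 - (-1)·0.000) / (3) = 2.000
Iteration 2:
  x = (-6 - (3)·2.000) / (7) = -1.714
  y = (6 - (-1)·-0.857) / (3) = 1.714
Iteration 3:
  x = (-6 - (3)·1.714) / (7) = -1.592
  y = (6 - (-1)·-1.714) / (3) = 1.429
Iteration 4:
  x = (-6 - (3)·1.429) / (7) = -1.470
  y = (6 - (-1)·-1.592) / (3) = 1.469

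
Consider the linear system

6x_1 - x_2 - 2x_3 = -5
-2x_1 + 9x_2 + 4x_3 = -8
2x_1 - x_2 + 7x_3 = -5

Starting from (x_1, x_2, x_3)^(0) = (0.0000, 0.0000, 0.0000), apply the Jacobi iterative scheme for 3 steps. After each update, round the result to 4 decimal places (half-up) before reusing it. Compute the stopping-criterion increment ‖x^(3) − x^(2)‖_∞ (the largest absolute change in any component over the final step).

0.1352

Iteration 1:
  x_1 = (-5 - (-1)·0.0000 - (-2)·0.0000) / (6) = -0.8333
  x_2 = (-8 - (-2)·0.0000 - (4)·0.0000) / (9) = -0.8889
  x_3 = (-5 - (2)·0.0000 - (-1)·0.0000) / (7) = -0.7143
Iteration 2:
  x_1 = (-5 - (-1)·-0.8889 - (-2)·-0.7143) / (6) = -1.2196
  x_2 = (-8 - (-2)·-0.8333 - (4)·-0.7143) / (9) = -0.7566
  x_3 = (-5 - (2)·-0.8333 - (-1)·-0.8889) / (7) = -0.6032
Iteration 3:
  x_1 = (-5 - (-1)·-0.7566 - (-2)·-0.6032) / (6) = -1.1605
  x_2 = (-8 - (-2)·-1.2196 - (4)·-0.6032) / (9) = -0.8918
  x_3 = (-5 - (2)·-1.2196 - (-1)·-0.7566) / (7) = -0.4739
Change: (0.0591, -0.1352, 0.1293) → max |·| = 0.1352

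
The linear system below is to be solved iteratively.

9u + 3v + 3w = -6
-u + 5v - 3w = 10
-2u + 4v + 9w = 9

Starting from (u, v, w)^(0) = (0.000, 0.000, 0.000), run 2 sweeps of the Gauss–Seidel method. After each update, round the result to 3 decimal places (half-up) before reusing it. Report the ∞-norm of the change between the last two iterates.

Iteration 1:
  u = (-6 - (3)·0.000 - (3)·0.000) / (9) = -0.667
  v = (10 - (-1)·-0.667 - (-3)·0.000) / (5) = 1.867
  w = (9 - (-2)·-0.667 - (4)·1.867) / (9) = 0.022
Iteration 2:
  u = (-6 - (3)·1.867 - (3)·0.022) / (9) = -1.296
  v = (10 - (-1)·-1.296 - (-3)·0.022) / (5) = 1.754
  w = (9 - (-2)·-1.296 - (4)·1.754) / (9) = -0.068
Change: (-0.629, -0.113, -0.090) → max |·| = 0.629

0.629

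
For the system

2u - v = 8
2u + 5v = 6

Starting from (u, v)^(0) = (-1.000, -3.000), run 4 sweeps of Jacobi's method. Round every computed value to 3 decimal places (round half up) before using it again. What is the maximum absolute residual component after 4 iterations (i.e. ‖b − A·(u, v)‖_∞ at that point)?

Iteration 1:
  u = (8 - (-1)·-3.000) / (2) = 2.500
  v = (6 - (2)·-1.000) / (5) = 1.600
Iteration 2:
  u = (8 - (-1)·1.600) / (2) = 4.800
  v = (6 - (2)·2.500) / (5) = 0.200
Iteration 3:
  u = (8 - (-1)·0.200) / (2) = 4.100
  v = (6 - (2)·4.800) / (5) = -0.720
Iteration 4:
  u = (8 - (-1)·-0.720) / (2) = 3.640
  v = (6 - (2)·4.100) / (5) = -0.440
Residual b − A·x = (0.280, 0.920); ∞-norm = 0.920

0.920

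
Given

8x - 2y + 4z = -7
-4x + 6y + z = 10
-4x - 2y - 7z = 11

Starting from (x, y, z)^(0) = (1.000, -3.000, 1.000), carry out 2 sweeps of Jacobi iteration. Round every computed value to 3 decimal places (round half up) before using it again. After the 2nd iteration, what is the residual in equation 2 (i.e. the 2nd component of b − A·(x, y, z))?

Iteration 1:
  x = (-7 - (-2)·-3.000 - (4)·1.000) / (8) = -2.125
  y = (10 - (-4)·1.000 - (1)·1.000) / (6) = 2.167
  z = (11 - (-4)·1.000 - (-2)·-3.000) / (-7) = -1.286
Iteration 2:
  x = (-7 - (-2)·2.167 - (4)·-1.286) / (8) = 0.310
  y = (10 - (-4)·-2.125 - (1)·-1.286) / (6) = 0.464
  z = (11 - (-4)·-2.125 - (-2)·2.167) / (-7) = -0.976
Residual b − A·x = (-4.648, 9.432, 6.336)

9.432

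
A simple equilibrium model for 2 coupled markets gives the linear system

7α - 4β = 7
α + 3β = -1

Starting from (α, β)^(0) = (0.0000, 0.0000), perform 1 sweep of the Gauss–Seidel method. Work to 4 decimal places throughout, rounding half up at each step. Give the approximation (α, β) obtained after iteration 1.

(1.0000, -0.6667)

Iteration 1:
  α = (7 - (-4)·0.0000) / (7) = 1.0000
  β = (-1 - (1)·1.0000) / (3) = -0.6667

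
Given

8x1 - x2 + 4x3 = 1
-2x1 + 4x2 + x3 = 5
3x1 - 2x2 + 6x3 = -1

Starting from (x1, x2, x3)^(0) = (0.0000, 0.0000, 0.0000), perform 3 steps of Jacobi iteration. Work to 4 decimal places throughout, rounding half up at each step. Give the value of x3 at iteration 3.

0.1024

Iteration 1:
  x1 = (1 - (-1)·0.0000 - (4)·0.0000) / (8) = 0.1250
  x2 = (5 - (-2)·0.0000 - (1)·0.0000) / (4) = 1.2500
  x3 = (-1 - (3)·0.0000 - (-2)·0.0000) / (6) = -0.1667
Iteration 2:
  x1 = (1 - (-1)·1.2500 - (4)·-0.1667) / (8) = 0.3646
  x2 = (5 - (-2)·0.1250 - (1)·-0.1667) / (4) = 1.3542
  x3 = (-1 - (3)·0.1250 - (-2)·1.2500) / (6) = 0.1875
Iteration 3:
  x1 = (1 - (-1)·1.3542 - (4)·0.1875) / (8) = 0.2005
  x2 = (5 - (-2)·0.3646 - (1)·0.1875) / (4) = 1.3854
  x3 = (-1 - (3)·0.3646 - (-2)·1.3542) / (6) = 0.1024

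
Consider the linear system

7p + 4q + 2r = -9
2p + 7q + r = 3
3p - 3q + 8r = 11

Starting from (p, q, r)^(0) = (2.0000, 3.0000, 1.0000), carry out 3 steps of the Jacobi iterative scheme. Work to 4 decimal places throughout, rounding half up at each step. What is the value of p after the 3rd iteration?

Iteration 1:
  p = (-9 - (4)·3.0000 - (2)·1.0000) / (7) = -3.2857
  q = (3 - (2)·2.0000 - (1)·1.0000) / (7) = -0.2857
  r = (11 - (3)·2.0000 - (-3)·3.0000) / (8) = 1.7500
Iteration 2:
  p = (-9 - (4)·-0.2857 - (2)·1.7500) / (7) = -1.6225
  q = (3 - (2)·-3.2857 - (1)·1.7500) / (7) = 1.1173
  r = (11 - (3)·-3.2857 - (-3)·-0.2857) / (8) = 2.5000
Iteration 3:
  p = (-9 - (4)·1.1173 - (2)·2.5000) / (7) = -2.6385
  q = (3 - (2)·-1.6225 - (1)·2.5000) / (7) = 0.5350
  r = (11 - (3)·-1.6225 - (-3)·1.1173) / (8) = 2.4024

-2.6385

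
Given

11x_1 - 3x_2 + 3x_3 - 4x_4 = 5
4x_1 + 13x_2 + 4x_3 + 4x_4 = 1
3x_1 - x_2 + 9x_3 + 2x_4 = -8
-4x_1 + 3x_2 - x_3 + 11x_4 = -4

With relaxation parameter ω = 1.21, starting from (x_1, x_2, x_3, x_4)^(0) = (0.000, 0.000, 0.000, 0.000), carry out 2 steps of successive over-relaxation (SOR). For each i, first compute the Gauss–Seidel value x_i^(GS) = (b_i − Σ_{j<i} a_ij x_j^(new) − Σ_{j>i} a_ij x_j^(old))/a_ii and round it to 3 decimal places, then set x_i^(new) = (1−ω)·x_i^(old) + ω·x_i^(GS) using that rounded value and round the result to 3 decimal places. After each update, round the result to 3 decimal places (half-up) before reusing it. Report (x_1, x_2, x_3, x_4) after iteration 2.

(0.696, 0.461, -0.937, -0.324)

Iteration 1:
  x_1: GS value = (5 - (-3)·0.000 - (3)·0.000 - (-4)·0.000) / (11) = 0.455;  x_1 ← (1−ω)·0.000 + ω·0.455 = 0.551
  x_2: GS value = (1 - (4)·0.551 - (4)·0.000 - (4)·0.000) / (13) = -0.093;  x_2 ← (1−ω)·0.000 + ω·-0.093 = -0.113
  x_3: GS value = (-8 - (3)·0.551 - (-1)·-0.113 - (2)·0.000) / (9) = -1.085;  x_3 ← (1−ω)·0.000 + ω·-1.085 = -1.313
  x_4: GS value = (-4 - (-4)·0.551 - (3)·-0.113 - (-1)·-1.313) / (11) = -0.252;  x_4 ← (1−ω)·0.000 + ω·-0.252 = -0.305
Iteration 2:
  x_1: GS value = (5 - (-3)·-0.113 - (3)·-1.313 - (-4)·-0.305) / (11) = 0.671;  x_1 ← (1−ω)·0.551 + ω·0.671 = 0.696
  x_2: GS value = (1 - (4)·0.696 - (4)·-1.313 - (4)·-0.305) / (13) = 0.361;  x_2 ← (1−ω)·-0.113 + ω·0.361 = 0.461
  x_3: GS value = (-8 - (3)·0.696 - (-1)·0.461 - (2)·-0.305) / (9) = -1.002;  x_3 ← (1−ω)·-1.313 + ω·-1.002 = -0.937
  x_4: GS value = (-4 - (-4)·0.696 - (3)·0.461 - (-1)·-0.937) / (11) = -0.321;  x_4 ← (1−ω)·-0.305 + ω·-0.321 = -0.324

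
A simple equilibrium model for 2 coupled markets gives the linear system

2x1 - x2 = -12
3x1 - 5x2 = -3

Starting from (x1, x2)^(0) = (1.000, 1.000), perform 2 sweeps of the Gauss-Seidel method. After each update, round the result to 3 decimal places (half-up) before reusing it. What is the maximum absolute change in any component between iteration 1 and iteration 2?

1.850

Iteration 1:
  x1 = (-12 - (-1)·1.000) / (2) = -5.500
  x2 = (-3 - (3)·-5.500) / (-5) = -2.700
Iteration 2:
  x1 = (-12 - (-1)·-2.700) / (2) = -7.350
  x2 = (-3 - (3)·-7.350) / (-5) = -3.810
Change: (-1.850, -1.110) → max |·| = 1.850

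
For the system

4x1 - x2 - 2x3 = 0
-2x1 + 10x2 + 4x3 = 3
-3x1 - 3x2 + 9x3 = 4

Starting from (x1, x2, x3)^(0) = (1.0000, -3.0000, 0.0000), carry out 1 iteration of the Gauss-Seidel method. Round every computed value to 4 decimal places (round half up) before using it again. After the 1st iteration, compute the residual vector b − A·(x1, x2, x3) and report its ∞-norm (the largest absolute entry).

3.6388

Iteration 1:
  x1 = (0 - (-1)·-3.0000 - (-2)·0.0000) / (4) = -0.7500
  x2 = (3 - (-2)·-0.7500 - (4)·0.0000) / (10) = 0.1500
  x3 = (4 - (-3)·-0.7500 - (-3)·0.1500) / (9) = 0.2444
Residual b − A·x = (3.6388, -0.9776, 0.0004); ∞-norm = 3.6388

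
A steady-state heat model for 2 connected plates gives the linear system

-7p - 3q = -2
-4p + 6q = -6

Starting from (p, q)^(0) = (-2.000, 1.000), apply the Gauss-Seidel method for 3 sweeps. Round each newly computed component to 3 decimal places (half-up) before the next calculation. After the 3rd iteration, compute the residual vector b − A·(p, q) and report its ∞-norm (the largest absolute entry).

Iteration 1:
  p = (-2 - (-3)·1.000) / (-7) = -0.143
  q = (-6 - (-4)·-0.143) / (6) = -1.095
Iteration 2:
  p = (-2 - (-3)·-1.095) / (-7) = 0.755
  q = (-6 - (-4)·0.755) / (6) = -0.497
Iteration 3:
  p = (-2 - (-3)·-0.497) / (-7) = 0.499
  q = (-6 - (-4)·0.499) / (6) = -0.667
Residual b − A·x = (-0.508, -0.002); ∞-norm = 0.508

0.508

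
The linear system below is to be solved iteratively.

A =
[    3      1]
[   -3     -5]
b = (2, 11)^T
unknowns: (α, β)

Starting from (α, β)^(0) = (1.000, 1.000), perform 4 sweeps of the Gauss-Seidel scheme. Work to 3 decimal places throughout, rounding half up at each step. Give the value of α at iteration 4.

Iteration 1:
  α = (2 - (1)·1.000) / (3) = 0.333
  β = (11 - (-3)·0.333) / (-5) = -2.400
Iteration 2:
  α = (2 - (1)·-2.400) / (3) = 1.467
  β = (11 - (-3)·1.467) / (-5) = -3.080
Iteration 3:
  α = (2 - (1)·-3.080) / (3) = 1.693
  β = (11 - (-3)·1.693) / (-5) = -3.216
Iteration 4:
  α = (2 - (1)·-3.216) / (3) = 1.739
  β = (11 - (-3)·1.739) / (-5) = -3.243

1.739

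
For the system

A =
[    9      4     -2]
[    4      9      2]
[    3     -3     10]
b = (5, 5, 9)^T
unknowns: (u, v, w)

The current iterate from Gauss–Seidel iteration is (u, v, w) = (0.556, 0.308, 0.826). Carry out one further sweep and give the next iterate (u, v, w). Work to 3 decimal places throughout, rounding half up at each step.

One sweep:
  u = (5 - (4)·0.308 - (-2)·0.826) / (9) = 0.602
  v = (5 - (4)·0.602 - (2)·0.826) / (9) = 0.104
  w = (9 - (3)·0.602 - (-3)·0.104) / (10) = 0.751

(0.602, 0.104, 0.751)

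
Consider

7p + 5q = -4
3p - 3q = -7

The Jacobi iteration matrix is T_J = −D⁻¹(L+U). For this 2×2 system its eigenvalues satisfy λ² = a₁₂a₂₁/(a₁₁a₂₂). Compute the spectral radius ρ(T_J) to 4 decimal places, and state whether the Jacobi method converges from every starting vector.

a₁₂a₂₁/(a₁₁a₂₂) = (5)·(3) / ((7)·(-3)) = -0.714286
ρ = √|-0.714286| = √0.714286 = 0.8452
ρ < 1, so Jacobi converges

0.8452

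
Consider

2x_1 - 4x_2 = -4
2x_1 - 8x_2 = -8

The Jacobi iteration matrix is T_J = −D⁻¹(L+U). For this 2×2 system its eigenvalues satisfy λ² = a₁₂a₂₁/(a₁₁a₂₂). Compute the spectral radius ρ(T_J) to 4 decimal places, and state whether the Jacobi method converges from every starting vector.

a₁₂a₂₁/(a₁₁a₂₂) = (-4)·(2) / ((2)·(-8)) = 0.500000
ρ = √|0.500000| = √0.500000 = 0.7071
ρ < 1, so Jacobi converges

0.7071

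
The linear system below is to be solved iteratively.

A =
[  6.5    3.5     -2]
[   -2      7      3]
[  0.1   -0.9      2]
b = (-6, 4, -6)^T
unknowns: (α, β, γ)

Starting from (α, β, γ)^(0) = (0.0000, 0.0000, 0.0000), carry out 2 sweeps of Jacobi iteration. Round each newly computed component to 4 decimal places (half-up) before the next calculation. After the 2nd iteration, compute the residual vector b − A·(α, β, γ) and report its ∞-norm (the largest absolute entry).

Iteration 1:
  α = (-6 - (3.5)·0.0000 - (-2)·0.0000) / (6.5) = -0.9231
  β = (4 - (-2)·0.0000 - (3)·0.0000) / (7) = 0.5714
  γ = (-6 - (0.1)·0.0000 - (-0.9)·0.0000) / (2) = -3.0000
Iteration 2:
  α = (-6 - (3.5)·0.5714 - (-2)·-3.0000) / (6.5) = -2.1538
  β = (4 - (-2)·-0.9231 - (3)·-3.0000) / (7) = 1.5934
  γ = (-6 - (0.1)·-0.9231 - (-0.9)·0.5714) / (2) = -2.6967
Residual b − A·x = (-2.9706, -3.3713, 1.0428); ∞-norm = 3.3713

3.3713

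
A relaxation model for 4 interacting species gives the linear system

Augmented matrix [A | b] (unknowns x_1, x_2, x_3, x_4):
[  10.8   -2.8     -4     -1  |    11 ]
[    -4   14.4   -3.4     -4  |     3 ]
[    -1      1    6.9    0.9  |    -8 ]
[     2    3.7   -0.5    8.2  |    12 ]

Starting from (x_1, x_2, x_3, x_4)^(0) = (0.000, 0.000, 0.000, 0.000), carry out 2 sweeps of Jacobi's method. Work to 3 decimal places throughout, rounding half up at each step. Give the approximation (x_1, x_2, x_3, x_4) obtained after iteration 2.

(0.779, 0.624, -1.233, 1.050)

Iteration 1:
  x_1 = (11 - (-2.8)·0.000 - (-4)·0.000 - (-1)·0.000) / (10.8) = 1.019
  x_2 = (3 - (-4)·0.000 - (-3.4)·0.000 - (-4)·0.000) / (14.4) = 0.208
  x_3 = (-8 - (-1)·0.000 - (1)·0.000 - (0.9)·0.000) / (6.9) = -1.159
  x_4 = (12 - (2)·0.000 - (3.7)·0.000 - (-0.5)·0.000) / (8.2) = 1.463
Iteration 2:
  x_1 = (11 - (-2.8)·0.208 - (-4)·-1.159 - (-1)·1.463) / (10.8) = 0.779
  x_2 = (3 - (-4)·1.019 - (-3.4)·-1.159 - (-4)·1.463) / (14.4) = 0.624
  x_3 = (-8 - (-1)·1.019 - (1)·0.208 - (0.9)·1.463) / (6.9) = -1.233
  x_4 = (12 - (2)·1.019 - (3.7)·0.208 - (-0.5)·-1.159) / (8.2) = 1.050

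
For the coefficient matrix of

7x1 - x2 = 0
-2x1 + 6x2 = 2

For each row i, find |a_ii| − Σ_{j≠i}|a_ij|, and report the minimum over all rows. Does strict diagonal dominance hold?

row 1: |7| − (1) = 6
row 2: |6| − (2) = 4
minimum over rows = 4 → strictly diagonally dominant (convergence guaranteed)

4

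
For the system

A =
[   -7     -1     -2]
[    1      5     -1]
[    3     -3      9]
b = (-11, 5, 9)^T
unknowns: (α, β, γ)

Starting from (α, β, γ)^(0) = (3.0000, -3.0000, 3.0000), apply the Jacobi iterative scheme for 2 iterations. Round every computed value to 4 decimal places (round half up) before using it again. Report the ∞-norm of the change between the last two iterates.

1.9524

Iteration 1:
  α = (-11 - (-1)·-3.0000 - (-2)·3.0000) / (-7) = 1.1429
  β = (5 - (1)·3.0000 - (-1)·3.0000) / (5) = 1.0000
  γ = (9 - (3)·3.0000 - (-3)·-3.0000) / (9) = -1.0000
Iteration 2:
  α = (-11 - (-1)·1.0000 - (-2)·-1.0000) / (-7) = 1.7143
  β = (5 - (1)·1.1429 - (-1)·-1.0000) / (5) = 0.5714
  γ = (9 - (3)·1.1429 - (-3)·1.0000) / (9) = 0.9524
Change: (0.5714, -0.4286, 1.9524) → max |·| = 1.9524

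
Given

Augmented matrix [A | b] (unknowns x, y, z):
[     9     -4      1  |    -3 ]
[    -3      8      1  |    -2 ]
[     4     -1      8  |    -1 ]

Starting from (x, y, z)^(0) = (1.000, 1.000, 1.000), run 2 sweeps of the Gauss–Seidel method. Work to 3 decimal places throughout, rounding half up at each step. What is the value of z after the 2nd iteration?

0.064

Iteration 1:
  x = (-3 - (-4)·1.000 - (1)·1.000) / (9) = 0.000
  y = (-2 - (-3)·0.000 - (1)·1.000) / (8) = -0.375
  z = (-1 - (4)·0.000 - (-1)·-0.375) / (8) = -0.172
Iteration 2:
  x = (-3 - (-4)·-0.375 - (1)·-0.172) / (9) = -0.481
  y = (-2 - (-3)·-0.481 - (1)·-0.172) / (8) = -0.409
  z = (-1 - (4)·-0.481 - (-1)·-0.409) / (8) = 0.064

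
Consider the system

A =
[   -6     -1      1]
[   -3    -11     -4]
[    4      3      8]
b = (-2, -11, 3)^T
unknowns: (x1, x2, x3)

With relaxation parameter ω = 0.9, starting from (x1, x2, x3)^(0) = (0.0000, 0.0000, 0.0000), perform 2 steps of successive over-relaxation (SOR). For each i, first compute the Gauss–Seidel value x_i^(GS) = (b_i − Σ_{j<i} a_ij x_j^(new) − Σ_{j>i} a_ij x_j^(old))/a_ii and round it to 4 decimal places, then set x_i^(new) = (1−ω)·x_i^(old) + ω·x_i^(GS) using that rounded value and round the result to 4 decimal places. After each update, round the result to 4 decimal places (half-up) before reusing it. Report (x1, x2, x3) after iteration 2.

(0.1946, 0.9599, -0.0817)

Iteration 1:
  x1: GS value = (-2 - (-1)·0.0000 - (1)·0.0000) / (-6) = 0.3333;  x1 ← (1−ω)·0.0000 + ω·0.3333 = 0.3000
  x2: GS value = (-11 - (-3)·0.3000 - (-4)·0.0000) / (-11) = 0.9182;  x2 ← (1−ω)·0.0000 + ω·0.9182 = 0.8264
  x3: GS value = (3 - (4)·0.3000 - (3)·0.8264) / (8) = -0.0849;  x3 ← (1−ω)·0.0000 + ω·-0.0849 = -0.0764
Iteration 2:
  x1: GS value = (-2 - (-1)·0.8264 - (1)·-0.0764) / (-6) = 0.1829;  x1 ← (1−ω)·0.3000 + ω·0.1829 = 0.1946
  x2: GS value = (-11 - (-3)·0.1946 - (-4)·-0.0764) / (-11) = 0.9747;  x2 ← (1−ω)·0.8264 + ω·0.9747 = 0.9599
  x3: GS value = (3 - (4)·0.1946 - (3)·0.9599) / (8) = -0.0823;  x3 ← (1−ω)·-0.0764 + ω·-0.0823 = -0.0817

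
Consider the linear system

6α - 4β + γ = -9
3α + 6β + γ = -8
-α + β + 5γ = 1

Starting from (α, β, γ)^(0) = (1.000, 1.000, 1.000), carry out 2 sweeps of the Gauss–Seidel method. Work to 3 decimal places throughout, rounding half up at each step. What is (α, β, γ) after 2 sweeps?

(-2.200, -0.267, -0.187)

Iteration 1:
  α = (-9 - (-4)·1.000 - (1)·1.000) / (6) = -1.000
  β = (-8 - (3)·-1.000 - (1)·1.000) / (6) = -1.000
  γ = (1 - (-1)·-1.000 - (1)·-1.000) / (5) = 0.200
Iteration 2:
  α = (-9 - (-4)·-1.000 - (1)·0.200) / (6) = -2.200
  β = (-8 - (3)·-2.200 - (1)·0.200) / (6) = -0.267
  γ = (1 - (-1)·-2.200 - (1)·-0.267) / (5) = -0.187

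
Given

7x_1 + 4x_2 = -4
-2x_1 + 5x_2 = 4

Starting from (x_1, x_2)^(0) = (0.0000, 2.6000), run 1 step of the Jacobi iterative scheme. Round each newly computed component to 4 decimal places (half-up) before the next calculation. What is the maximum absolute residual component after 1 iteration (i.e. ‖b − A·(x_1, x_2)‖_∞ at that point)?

7.1997

Iteration 1:
  x_1 = (-4 - (4)·2.6000) / (7) = -2.0571
  x_2 = (4 - (-2)·0.0000) / (5) = 0.8000
Residual b − A·x = (7.1997, -4.1142); ∞-norm = 7.1997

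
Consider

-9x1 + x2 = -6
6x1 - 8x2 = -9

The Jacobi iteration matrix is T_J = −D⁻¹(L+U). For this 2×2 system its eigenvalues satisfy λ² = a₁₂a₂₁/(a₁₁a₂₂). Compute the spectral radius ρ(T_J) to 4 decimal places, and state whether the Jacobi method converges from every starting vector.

a₁₂a₂₁/(a₁₁a₂₂) = (1)·(6) / ((-9)·(-8)) = 0.083333
ρ = √|0.083333| = √0.083333 = 0.2887
ρ < 1, so Jacobi converges

0.2887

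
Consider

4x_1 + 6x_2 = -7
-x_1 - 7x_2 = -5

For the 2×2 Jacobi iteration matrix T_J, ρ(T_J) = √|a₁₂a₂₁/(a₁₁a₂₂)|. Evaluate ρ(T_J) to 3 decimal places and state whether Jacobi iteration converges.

a₁₂a₂₁/(a₁₁a₂₂) = (6)·(-1) / ((4)·(-7)) = 0.214286
ρ = √|0.214286| = √0.214286 = 0.463
ρ < 1, so Jacobi converges

0.463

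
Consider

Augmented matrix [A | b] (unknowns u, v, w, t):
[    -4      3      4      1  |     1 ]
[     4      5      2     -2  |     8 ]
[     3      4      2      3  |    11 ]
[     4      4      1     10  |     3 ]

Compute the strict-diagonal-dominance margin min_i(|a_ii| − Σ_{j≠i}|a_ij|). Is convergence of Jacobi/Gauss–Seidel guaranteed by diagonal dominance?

row 1: |-4| − (3+4+1) = -4
row 2: |5| − (4+2+2) = -3
row 3: |2| − (3+4+3) = -8
row 4: |10| − (4+4+1) = 1
minimum over rows = -8 → not strictly diagonally dominant

-8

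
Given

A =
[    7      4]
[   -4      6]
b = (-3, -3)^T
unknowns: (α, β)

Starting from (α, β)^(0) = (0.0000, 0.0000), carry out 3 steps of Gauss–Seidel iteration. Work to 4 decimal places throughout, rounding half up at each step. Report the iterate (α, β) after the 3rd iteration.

Iteration 1:
  α = (-3 - (4)·0.0000) / (7) = -0.4286
  β = (-3 - (-4)·-0.4286) / (6) = -0.7857
Iteration 2:
  α = (-3 - (4)·-0.7857) / (7) = 0.0204
  β = (-3 - (-4)·0.0204) / (6) = -0.4864
Iteration 3:
  α = (-3 - (4)·-0.4864) / (7) = -0.1506
  β = (-3 - (-4)·-0.1506) / (6) = -0.6004

(-0.1506, -0.6004)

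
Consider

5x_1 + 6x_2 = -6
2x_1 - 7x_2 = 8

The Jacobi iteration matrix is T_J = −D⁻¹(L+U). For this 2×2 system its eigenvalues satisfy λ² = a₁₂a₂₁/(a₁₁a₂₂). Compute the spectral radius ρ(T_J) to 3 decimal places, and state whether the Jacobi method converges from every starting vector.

0.586

a₁₂a₂₁/(a₁₁a₂₂) = (6)·(2) / ((5)·(-7)) = -0.342857
ρ = √|-0.342857| = √0.342857 = 0.586
ρ < 1, so Jacobi converges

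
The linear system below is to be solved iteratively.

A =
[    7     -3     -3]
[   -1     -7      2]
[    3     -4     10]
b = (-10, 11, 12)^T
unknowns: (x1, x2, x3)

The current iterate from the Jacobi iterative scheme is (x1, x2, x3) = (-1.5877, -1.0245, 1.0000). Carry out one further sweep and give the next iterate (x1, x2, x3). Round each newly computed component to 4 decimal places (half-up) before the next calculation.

One sweep:
  x1 = (-10 - (-3)·-1.0245 - (-3)·1.0000) / (7) = -1.4391
  x2 = (11 - (-1)·-1.5877 - (2)·1.0000) / (-7) = -1.0589
  x3 = (12 - (3)·-1.5877 - (-4)·-1.0245) / (10) = 1.2665

(-1.4391, -1.0589, 1.2665)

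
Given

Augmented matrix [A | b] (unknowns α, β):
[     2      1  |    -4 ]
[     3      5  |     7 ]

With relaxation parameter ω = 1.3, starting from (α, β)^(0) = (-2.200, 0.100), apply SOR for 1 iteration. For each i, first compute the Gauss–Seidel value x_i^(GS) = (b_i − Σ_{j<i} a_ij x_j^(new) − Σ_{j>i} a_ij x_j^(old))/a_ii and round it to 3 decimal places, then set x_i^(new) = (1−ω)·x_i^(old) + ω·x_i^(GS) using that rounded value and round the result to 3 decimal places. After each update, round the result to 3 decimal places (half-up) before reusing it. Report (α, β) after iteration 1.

Iteration 1:
  α: GS value = (-4 - (1)·0.100) / (2) = -2.050;  α ← (1−ω)·-2.200 + ω·-2.050 = -2.005
  β: GS value = (7 - (3)·-2.005) / (5) = 2.603;  β ← (1−ω)·0.100 + ω·2.603 = 3.354

(-2.005, 3.354)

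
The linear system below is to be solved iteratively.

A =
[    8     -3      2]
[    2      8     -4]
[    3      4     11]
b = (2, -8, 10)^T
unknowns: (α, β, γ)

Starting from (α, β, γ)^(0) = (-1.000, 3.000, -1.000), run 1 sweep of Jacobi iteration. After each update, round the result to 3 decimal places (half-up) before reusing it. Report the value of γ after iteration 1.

Iteration 1:
  α = (2 - (-3)·3.000 - (2)·-1.000) / (8) = 1.625
  β = (-8 - (2)·-1.000 - (-4)·-1.000) / (8) = -1.250
  γ = (10 - (3)·-1.000 - (4)·3.000) / (11) = 0.091

0.091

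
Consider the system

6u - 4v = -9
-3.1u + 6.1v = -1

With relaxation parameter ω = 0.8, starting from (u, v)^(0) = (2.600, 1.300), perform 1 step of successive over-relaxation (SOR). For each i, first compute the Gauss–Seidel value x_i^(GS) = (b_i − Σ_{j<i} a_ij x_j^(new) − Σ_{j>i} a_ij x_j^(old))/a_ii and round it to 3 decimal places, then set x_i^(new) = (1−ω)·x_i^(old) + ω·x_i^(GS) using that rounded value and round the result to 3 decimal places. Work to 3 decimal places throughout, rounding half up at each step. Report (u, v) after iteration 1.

(0.014, 0.134)

Iteration 1:
  u: GS value = (-9 - (-4)·1.300) / (6) = -0.633;  u ← (1−ω)·2.600 + ω·-0.633 = 0.014
  v: GS value = (-1 - (-3.1)·0.014) / (6.1) = -0.157;  v ← (1−ω)·1.300 + ω·-0.157 = 0.134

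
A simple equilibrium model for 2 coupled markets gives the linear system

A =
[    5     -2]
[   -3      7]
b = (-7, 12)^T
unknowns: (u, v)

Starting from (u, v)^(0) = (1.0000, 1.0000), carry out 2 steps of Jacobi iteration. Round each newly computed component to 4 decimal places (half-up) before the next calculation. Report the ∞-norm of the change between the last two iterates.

Iteration 1:
  u = (-7 - (-2)·1.0000) / (5) = -1.0000
  v = (12 - (-3)·1.0000) / (7) = 2.1429
Iteration 2:
  u = (-7 - (-2)·2.1429) / (5) = -0.5428
  v = (12 - (-3)·-1.0000) / (7) = 1.2857
Change: (0.4572, -0.8572) → max |·| = 0.8572

0.8572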